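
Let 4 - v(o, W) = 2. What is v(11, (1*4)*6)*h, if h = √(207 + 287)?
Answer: 2*√494 ≈ 44.452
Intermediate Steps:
v(o, W) = 2 (v(o, W) = 4 - 1*2 = 4 - 2 = 2)
h = √494 ≈ 22.226
v(11, (1*4)*6)*h = 2*√494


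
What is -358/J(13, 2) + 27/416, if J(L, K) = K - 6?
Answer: 37259/416 ≈ 89.565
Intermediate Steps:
J(L, K) = -6 + K
-358/J(13, 2) + 27/416 = -358/(-6 + 2) + 27/416 = -358/(-4) + 27*(1/416) = -358*(-1/4) + 27/416 = 179/2 + 27/416 = 37259/416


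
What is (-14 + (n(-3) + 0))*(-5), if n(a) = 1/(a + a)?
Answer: 425/6 ≈ 70.833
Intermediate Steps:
n(a) = 1/(2*a)
(-14 + (n(-3) + 0))*(-5) = (-14 + ((½)/(-3) + 0))*(-5) = (-14 + ((½)*(-⅓) + 0))*(-5) = (-14 + (-⅙ + 0))*(-5) = (-14 - ⅙)*(-5) = -85/6*(-5) = 425/6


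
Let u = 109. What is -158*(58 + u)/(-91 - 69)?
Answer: 13193/80 ≈ 164.91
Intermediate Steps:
-158*(58 + u)/(-91 - 69) = -158*(58 + 109)/(-91 - 69) = -26386/(-160) = -26386*(-1)/160 = -158*(-167/160) = 13193/80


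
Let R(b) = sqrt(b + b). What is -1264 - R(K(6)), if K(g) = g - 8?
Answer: -1264 - 2*I ≈ -1264.0 - 2.0*I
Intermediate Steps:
K(g) = -8 + g
R(b) = sqrt(2)*sqrt(b) (R(b) = sqrt(2*b) = sqrt(2)*sqrt(b))
-1264 - R(K(6)) = -1264 - sqrt(2)*sqrt(-8 + 6) = -1264 - sqrt(2)*sqrt(-2) = -1264 - sqrt(2)*I*sqrt(2) = -1264 - 2*I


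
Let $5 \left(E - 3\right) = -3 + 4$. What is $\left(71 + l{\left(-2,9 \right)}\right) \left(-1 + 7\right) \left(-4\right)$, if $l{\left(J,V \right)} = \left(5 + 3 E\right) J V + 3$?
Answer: $\frac{22656}{5} \approx 4531.2$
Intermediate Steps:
$E = \frac{16}{5}$ ($E = 3 + \frac{-3 + 4}{5} = 3 + \frac{1}{5} \cdot 1 = 3 + \frac{1}{5} = \frac{16}{5} \approx 3.2$)
$l{\left(J,V \right)} = 3 + \frac{73 J V}{5}$ ($l{\left(J,V \right)} = \left(5 + 3 \cdot \frac{16}{5}\right) J V + 3 = \left(5 + \frac{48}{5}\right) J V + 3 = \frac{73 J}{5} V + 3 = \frac{73 J V}{5} + 3 = 3 + \frac{73 J V}{5}$)
$\left(71 + l{\left(-2,9 \right)}\right) \left(-1 + 7\right) \left(-4\right) = \left(71 + \left(3 + \frac{73}{5} \left(-2\right) 9\right)\right) \left(-1 + 7\right) \left(-4\right) = \left(71 + \left(3 - \frac{1314}{5}\right)\right) 6 \left(-4\right) = \left(71 - \frac{1299}{5}\right) \left(-24\right) = \left(- \frac{944}{5}\right) \left(-24\right) = \frac{22656}{5}$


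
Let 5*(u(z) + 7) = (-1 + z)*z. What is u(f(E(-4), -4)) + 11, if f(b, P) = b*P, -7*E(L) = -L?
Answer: 1124/245 ≈ 4.5878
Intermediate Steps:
E(L) = L/7 (E(L) = -(-1)*L/7 = L/7)
f(b, P) = P*b
u(z) = -7 + z*(-1 + z)/5 (u(z) = -7 + ((-1 + z)*z)/5 = -7 + (z*(-1 + z))/5 = -7 + z*(-1 + z)/5)
u(f(E(-4), -4)) + 11 = (-7 - (-4)*(⅐)*(-4)/5 + (-4*(-4)/7)²/5) + 11 = (-7 - (-4)*(-4)/(5*7) + (-4*(-4/7))²/5) + 11 = (-7 - ⅕*16/7 + (16/7)²/5) + 11 = (-7 - 16/35 + (⅕)*(256/49)) + 11 = (-7 - 16/35 + 256/245) + 11 = -1571/245 + 11 = 1124/245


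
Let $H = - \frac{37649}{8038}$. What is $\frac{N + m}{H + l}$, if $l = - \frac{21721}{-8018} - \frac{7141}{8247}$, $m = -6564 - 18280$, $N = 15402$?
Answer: $\frac{627312667472877}{188734445824} \approx 3323.8$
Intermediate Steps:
$m = -24844$
$H = - \frac{37649}{8038}$ ($H = \left(-37649\right) \frac{1}{8038} = - \frac{37649}{8038} \approx -4.6839$)
$l = \frac{121876549}{66124446}$ ($l = \left(-21721\right) \left(- \frac{1}{8018}\right) - \frac{7141}{8247} = \frac{21721}{8018} - \frac{7141}{8247} = \frac{121876549}{66124446} \approx 1.8431$)
$\frac{N + m}{H + l} = \frac{15402 - 24844}{- \frac{37649}{8038} + \frac{121876549}{66124446}} = - \frac{9442}{- \frac{377468891648}{132877074237}} = \left(-9442\right) \left(- \frac{132877074237}{377468891648}\right) = \frac{627312667472877}{188734445824}$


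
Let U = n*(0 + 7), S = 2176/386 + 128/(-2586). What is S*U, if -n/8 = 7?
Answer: -546617344/249549 ≈ -2190.4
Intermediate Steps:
n = -56 (n = -8*7 = -56)
S = 1394432/249549 (S = 2176*(1/386) + 128*(-1/2586) = 1088/193 - 64/1293 = 1394432/249549 ≈ 5.5878)
U = -392 (U = -56*(0 + 7) = -56*7 = -392)
S*U = (1394432/249549)*(-392) = -546617344/249549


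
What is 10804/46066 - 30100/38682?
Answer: -34595224/63640179 ≈ -0.54361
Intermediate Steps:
10804/46066 - 30100/38682 = 10804*(1/46066) - 30100*1/38682 = 5402/23033 - 2150/2763 = -34595224/63640179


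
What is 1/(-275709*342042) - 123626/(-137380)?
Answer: 1457304180840706/1619436432192705 ≈ 0.89988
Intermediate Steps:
1/(-275709*342042) - 123626/(-137380) = -1/275709*1/342042 - 123626*(-1/137380) = -1/94304057778 + 61813/68690 = 1457304180840706/1619436432192705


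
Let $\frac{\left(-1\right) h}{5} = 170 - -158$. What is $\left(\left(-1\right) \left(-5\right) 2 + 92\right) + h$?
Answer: $-1538$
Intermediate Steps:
$h = -1640$ ($h = - 5 \left(170 - -158\right) = - 5 \left(170 + 158\right) = \left(-5\right) 328 = -1640$)
$\left(\left(-1\right) \left(-5\right) 2 + 92\right) + h = \left(\left(-1\right) \left(-5\right) 2 + 92\right) - 1640 = \left(5 \cdot 2 + 92\right) - 1640 = \left(10 + 92\right) - 1640 = 102 - 1640 = -1538$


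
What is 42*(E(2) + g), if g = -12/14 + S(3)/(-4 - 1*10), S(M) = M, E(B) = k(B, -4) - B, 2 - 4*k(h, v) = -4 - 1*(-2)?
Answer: -87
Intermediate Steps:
k(h, v) = 1 (k(h, v) = ½ - (-4 - 1*(-2))/4 = ½ - (-4 + 2)/4 = ½ - ¼*(-2) = ½ + ½ = 1)
E(B) = 1 - B
g = -15/14 (g = -12/14 + 3/(-4 - 1*10) = -12*1/14 + 3/(-4 - 10) = -6/7 + 3/(-14) = -6/7 + 3*(-1/14) = -6/7 - 3/14 = -15/14 ≈ -1.0714)
42*(E(2) + g) = 42*((1 - 1*2) - 15/14) = 42*((1 - 2) - 15/14) = 42*(-1 - 15/14) = 42*(-29/14) = -87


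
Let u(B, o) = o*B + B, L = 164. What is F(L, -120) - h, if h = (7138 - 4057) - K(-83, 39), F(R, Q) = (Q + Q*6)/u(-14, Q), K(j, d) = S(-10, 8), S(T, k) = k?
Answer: -365747/119 ≈ -3073.5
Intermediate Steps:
u(B, o) = B + B*o (u(B, o) = B*o + B = B + B*o)
K(j, d) = 8
F(R, Q) = 7*Q/(-14 - 14*Q) (F(R, Q) = (Q + Q*6)/((-14*(1 + Q))) = (Q + 6*Q)/(-14 - 14*Q) = (7*Q)/(-14 - 14*Q) = 7*Q/(-14 - 14*Q))
h = 3073 (h = (7138 - 4057) - 1*8 = 3081 - 8 = 3073)
F(L, -120) - h = (1/2)*(-120)/(-1 - 1*(-120)) - 1*3073 = (1/2)*(-120)/(-1 + 120) - 3073 = (1/2)*(-120)/119 - 3073 = (1/2)*(-120)*(1/119) - 3073 = -60/119 - 3073 = -365747/119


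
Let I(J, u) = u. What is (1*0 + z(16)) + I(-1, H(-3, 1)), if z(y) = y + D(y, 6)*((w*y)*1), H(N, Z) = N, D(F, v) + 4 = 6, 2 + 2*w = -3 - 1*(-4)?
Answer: -3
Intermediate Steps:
w = -½ (w = -1 + (-3 - 1*(-4))/2 = -1 + (-3 + 4)/2 = -1 + (½)*1 = -1 + ½ = -½ ≈ -0.50000)
D(F, v) = 2 (D(F, v) = -4 + 6 = 2)
z(y) = 0 (z(y) = y + 2*(-y/2*1) = y + 2*(-y/2) = y - y = 0)
(1*0 + z(16)) + I(-1, H(-3, 1)) = (1*0 + 0) - 3 = (0 + 0) - 3 = 0 - 3 = -3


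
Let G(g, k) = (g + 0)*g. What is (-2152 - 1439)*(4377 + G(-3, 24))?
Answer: -15750126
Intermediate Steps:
G(g, k) = g**2 (G(g, k) = g*g = g**2)
(-2152 - 1439)*(4377 + G(-3, 24)) = (-2152 - 1439)*(4377 + (-3)**2) = -3591*(4377 + 9) = -3591*4386 = -15750126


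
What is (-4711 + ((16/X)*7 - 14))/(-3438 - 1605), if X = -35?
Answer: 23641/25215 ≈ 0.93758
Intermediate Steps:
(-4711 + ((16/X)*7 - 14))/(-3438 - 1605) = (-4711 + ((16/(-35))*7 - 14))/(-3438 - 1605) = (-4711 + ((16*(-1/35))*7 - 14))/(-5043) = (-4711 + (-16/35*7 - 14))*(-1/5043) = (-4711 + (-16/5 - 14))*(-1/5043) = (-4711 - 86/5)*(-1/5043) = -23641/5*(-1/5043) = 23641/25215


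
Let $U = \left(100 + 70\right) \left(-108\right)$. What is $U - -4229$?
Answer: $-14131$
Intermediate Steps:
$U = -18360$ ($U = 170 \left(-108\right) = -18360$)
$U - -4229 = -18360 - -4229 = -18360 + \left(4320 - 91\right) = -18360 + 4229 = -14131$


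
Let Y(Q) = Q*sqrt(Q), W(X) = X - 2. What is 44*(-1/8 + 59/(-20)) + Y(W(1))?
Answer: -1353/10 - I ≈ -135.3 - 1.0*I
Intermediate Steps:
W(X) = -2 + X
Y(Q) = Q**(3/2)
44*(-1/8 + 59/(-20)) + Y(W(1)) = 44*(-1/8 + 59/(-20)) + (-2 + 1)**(3/2) = 44*(-1*1/8 + 59*(-1/20)) + (-1)**(3/2) = 44*(-1/8 - 59/20) - I = 44*(-123/40) - I = -1353/10 - I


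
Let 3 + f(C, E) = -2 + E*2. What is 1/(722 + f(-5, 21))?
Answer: 1/759 ≈ 0.0013175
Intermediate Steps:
f(C, E) = -5 + 2*E (f(C, E) = -3 + (-2 + E*2) = -3 + (-2 + 2*E) = -5 + 2*E)
1/(722 + f(-5, 21)) = 1/(722 + (-5 + 2*21)) = 1/(722 + (-5 + 42)) = 1/(722 + 37) = 1/759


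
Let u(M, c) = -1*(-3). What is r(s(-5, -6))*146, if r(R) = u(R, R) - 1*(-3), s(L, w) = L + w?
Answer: 876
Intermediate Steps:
u(M, c) = 3
r(R) = 6 (r(R) = 3 - 1*(-3) = 3 + 3 = 6)
r(s(-5, -6))*146 = 6*146 = 876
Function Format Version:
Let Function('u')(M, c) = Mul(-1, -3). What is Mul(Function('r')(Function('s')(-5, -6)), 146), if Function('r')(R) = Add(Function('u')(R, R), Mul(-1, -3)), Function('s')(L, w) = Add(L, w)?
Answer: 876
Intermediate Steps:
Function('u')(M, c) = 3
Function('r')(R) = 6 (Function('r')(R) = Add(3, Mul(-1, -3)) = Add(3, 3) = 6)
Mul(Function('r')(Function('s')(-5, -6)), 146) = Mul(6, 146) = 876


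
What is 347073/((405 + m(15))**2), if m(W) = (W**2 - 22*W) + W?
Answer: 115691/33075 ≈ 3.4978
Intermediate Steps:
m(W) = W**2 - 21*W
347073/((405 + m(15))**2) = 347073/((405 + 15*(-21 + 15))**2) = 347073/((405 + 15*(-6))**2) = 347073/((405 - 90)**2) = 347073/(315**2) = 347073/99225 = 347073*(1/99225) = 115691/33075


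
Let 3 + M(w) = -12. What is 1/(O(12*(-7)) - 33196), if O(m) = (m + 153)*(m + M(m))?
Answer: -1/40027 ≈ -2.4983e-5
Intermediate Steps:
M(w) = -15 (M(w) = -3 - 12 = -15)
O(m) = (-15 + m)*(153 + m) (O(m) = (m + 153)*(m - 15) = (153 + m)*(-15 + m) = (-15 + m)*(153 + m))
1/(O(12*(-7)) - 33196) = 1/((-2295 + (12*(-7))**2 + 138*(12*(-7))) - 33196) = 1/((-2295 + (-84)**2 + 138*(-84)) - 33196) = 1/((-2295 + 7056 - 11592) - 33196) = 1/(-6831 - 33196) = 1/(-40027) = -1/40027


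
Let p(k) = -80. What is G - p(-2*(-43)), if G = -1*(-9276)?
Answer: 9356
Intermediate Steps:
G = 9276
G - p(-2*(-43)) = 9276 - 1*(-80) = 9276 + 80 = 9356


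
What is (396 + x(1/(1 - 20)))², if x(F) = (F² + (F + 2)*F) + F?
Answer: 20420695801/130321 ≈ 1.5670e+5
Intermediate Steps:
x(F) = F + F² + F*(2 + F) (x(F) = (F² + (2 + F)*F) + F = (F² + F*(2 + F)) + F = F + F² + F*(2 + F))
(396 + x(1/(1 - 20)))² = (396 + (3 + 2/(1 - 20))/(1 - 20))² = (396 + (3 + 2/(-19))/(-19))² = (396 - (3 + 2*(-1/19))/19)² = (396 - (3 - 2/19)/19)² = (396 - 1/19*55/19)² = (396 - 55/361)² = (142901/361)² = 20420695801/130321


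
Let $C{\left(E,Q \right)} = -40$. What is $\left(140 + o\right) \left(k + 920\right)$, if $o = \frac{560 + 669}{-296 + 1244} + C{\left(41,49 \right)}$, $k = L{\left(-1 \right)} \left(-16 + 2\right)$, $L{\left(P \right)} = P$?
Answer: $\frac{44845543}{474} \approx 94611.0$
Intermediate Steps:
$k = 14$ ($k = - (-16 + 2) = \left(-1\right) \left(-14\right) = 14$)
$o = - \frac{36691}{948}$ ($o = \frac{560 + 669}{-296 + 1244} - 40 = \frac{1229}{948} - 40 = - \frac{36691}{948} \approx -38.704$)
$\left(140 + o\right) \left(k + 920\right) = \left(140 - \frac{36691}{948}\right) \left(14 + 920\right) = \frac{96029}{948} \cdot 934 = \frac{44845543}{474}$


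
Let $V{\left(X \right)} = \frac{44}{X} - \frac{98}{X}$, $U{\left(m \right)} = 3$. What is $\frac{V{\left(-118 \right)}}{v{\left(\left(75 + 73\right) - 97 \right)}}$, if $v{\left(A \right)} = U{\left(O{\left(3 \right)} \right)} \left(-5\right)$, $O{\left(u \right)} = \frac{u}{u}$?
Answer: $- \frac{9}{295} \approx -0.030508$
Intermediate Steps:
$O{\left(u \right)} = 1$
$V{\left(X \right)} = - \frac{54}{X}$
$v{\left(A \right)} = -15$ ($v{\left(A \right)} = 3 \left(-5\right) = -15$)
$\frac{V{\left(-118 \right)}}{v{\left(\left(75 + 73\right) - 97 \right)}} = \frac{\left(-54\right) \frac{1}{-118}}{-15} = \left(-54\right) \left(- \frac{1}{118}\right) \left(- \frac{1}{15}\right) = \frac{27}{59} \left(- \frac{1}{15}\right) = - \frac{9}{295}$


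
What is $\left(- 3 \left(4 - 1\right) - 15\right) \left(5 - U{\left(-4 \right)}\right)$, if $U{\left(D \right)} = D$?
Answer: $-216$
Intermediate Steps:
$\left(- 3 \left(4 - 1\right) - 15\right) \left(5 - U{\left(-4 \right)}\right) = \left(- 3 \left(4 - 1\right) - 15\right) \left(5 - -4\right) = \left(\left(-3\right) 3 - 15\right) \left(5 + 4\right) = \left(-9 - 15\right) 9 = \left(-24\right) 9 = -216$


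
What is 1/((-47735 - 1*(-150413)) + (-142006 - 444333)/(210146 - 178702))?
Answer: 31444/3228020693 ≈ 9.7410e-6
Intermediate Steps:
1/((-47735 - 1*(-150413)) + (-142006 - 444333)/(210146 - 178702)) = 1/((-47735 + 150413) - 586339/31444) = 1/(102678 - 586339*1/31444) = 1/(102678 - 586339/31444) = 1/(3228020693/31444) = 31444/3228020693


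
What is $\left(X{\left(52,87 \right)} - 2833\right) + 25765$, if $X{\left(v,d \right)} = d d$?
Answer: $30501$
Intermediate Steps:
$X{\left(v,d \right)} = d^{2}$
$\left(X{\left(52,87 \right)} - 2833\right) + 25765 = \left(87^{2} - 2833\right) + 25765 = \left(7569 - 2833\right) + 25765 = 4736 + 25765 = 30501$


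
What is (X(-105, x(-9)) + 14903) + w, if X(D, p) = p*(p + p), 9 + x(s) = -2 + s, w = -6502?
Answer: 9201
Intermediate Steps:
x(s) = -11 + s (x(s) = -9 + (-2 + s) = -11 + s)
X(D, p) = 2*p² (X(D, p) = p*(2*p) = 2*p²)
(X(-105, x(-9)) + 14903) + w = (2*(-11 - 9)² + 14903) - 6502 = (2*(-20)² + 14903) - 6502 = (2*400 + 14903) - 6502 = (800 + 14903) - 6502 = 15703 - 6502 = 9201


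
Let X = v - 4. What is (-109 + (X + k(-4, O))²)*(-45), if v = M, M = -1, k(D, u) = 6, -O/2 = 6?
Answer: 4860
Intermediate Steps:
O = -12 (O = -2*6 = -12)
v = -1
X = -5 (X = -1 - 4 = -5)
(-109 + (X + k(-4, O))²)*(-45) = (-109 + (-5 + 6)²)*(-45) = (-109 + 1²)*(-45) = (-109 + 1)*(-45) = -108*(-45) = 4860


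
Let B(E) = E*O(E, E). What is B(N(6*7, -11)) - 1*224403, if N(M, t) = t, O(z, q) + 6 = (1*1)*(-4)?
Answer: -224293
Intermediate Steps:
O(z, q) = -10 (O(z, q) = -6 + (1*1)*(-4) = -6 + 1*(-4) = -6 - 4 = -10)
B(E) = -10*E (B(E) = E*(-10) = -10*E)
B(N(6*7, -11)) - 1*224403 = -10*(-11) - 1*224403 = 110 - 224403 = -224293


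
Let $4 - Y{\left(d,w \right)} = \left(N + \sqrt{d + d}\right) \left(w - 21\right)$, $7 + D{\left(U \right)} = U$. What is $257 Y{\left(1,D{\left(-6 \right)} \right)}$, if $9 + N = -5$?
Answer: $-121304 + 8738 \sqrt{2} \approx -1.0895 \cdot 10^{5}$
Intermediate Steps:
$N = -14$ ($N = -9 - 5 = -14$)
$D{\left(U \right)} = -7 + U$
$Y{\left(d,w \right)} = 4 - \left(-21 + w\right) \left(-14 + \sqrt{2} \sqrt{d}\right)$ ($Y{\left(d,w \right)} = 4 - \left(-14 + \sqrt{d + d}\right) \left(w - 21\right) = 4 - \left(-14 + \sqrt{2 d}\right) \left(-21 + w\right) = 4 - \left(-14 + \sqrt{2} \sqrt{d}\right) \left(-21 + w\right) = 4 - \left(-21 + w\right) \left(-14 + \sqrt{2} \sqrt{d}\right)$)
$257 Y{\left(1,D{\left(-6 \right)} \right)} = 257 \left(-290 + 14 \left(-7 - 6\right) + 21 \sqrt{2} \sqrt{1} - \left(-7 - 6\right) \sqrt{2} \sqrt{1}\right) = 257 \left(-290 + 14 \left(-13\right) + 21 \sqrt{2} \cdot 1 - \left(-13\right) \sqrt{2} \cdot 1\right) = 257 \left(-290 - 182 + 21 \sqrt{2} + 13 \sqrt{2}\right) = 257 \left(-472 + 34 \sqrt{2}\right) = -121304 + 8738 \sqrt{2}$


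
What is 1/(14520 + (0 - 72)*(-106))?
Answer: 1/22152 ≈ 4.5143e-5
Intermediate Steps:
1/(14520 + (0 - 72)*(-106)) = 1/(14520 - 72*(-106)) = 1/(14520 + 7632) = 1/22152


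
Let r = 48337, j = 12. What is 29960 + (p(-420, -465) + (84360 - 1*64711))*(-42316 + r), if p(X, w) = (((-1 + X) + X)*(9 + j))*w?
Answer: 49564986254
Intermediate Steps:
p(X, w) = w*(-21 + 42*X) (p(X, w) = (((-1 + X) + X)*(9 + 12))*w = ((-1 + 2*X)*21)*w = (-21 + 42*X)*w = w*(-21 + 42*X))
29960 + (p(-420, -465) + (84360 - 1*64711))*(-42316 + r) = 29960 + (21*(-465)*(-1 + 2*(-420)) + (84360 - 1*64711))*(-42316 + 48337) = 29960 + (21*(-465)*(-1 - 840) + (84360 - 64711))*6021 = 29960 + (21*(-465)*(-841) + 19649)*6021 = 29960 + (8212365 + 19649)*6021 = 29960 + 8232014*6021 = 29960 + 49564956294 = 49564986254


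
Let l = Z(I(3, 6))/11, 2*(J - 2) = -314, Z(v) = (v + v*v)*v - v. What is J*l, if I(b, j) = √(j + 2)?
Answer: -1240/11 - 2170*√2/11 ≈ -391.71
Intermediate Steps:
I(b, j) = √(2 + j)
Z(v) = -v + v*(v + v²) (Z(v) = (v + v²)*v - v = v*(v + v²) - v = -v + v*(v + v²))
J = -155 (J = 2 + (½)*(-314) = 2 - 157 = -155)
l = 2*√2*(7 + 2*√2)/11 (l = (√(2 + 6)*(-1 + √(2 + 6) + (√(2 + 6))²))/11 = (√8*(-1 + √8 + (√8)²))*(1/11) = ((2*√2)*(-1 + 2*√2 + (2*√2)²))*(1/11) = ((2*√2)*(-1 + 2*√2 + 8))*(1/11) = ((2*√2)*(7 + 2*√2))*(1/11) = (2*√2*(7 + 2*√2))*(1/11) = 2*√2*(7 + 2*√2)/11 ≈ 2.5272)
J*l = -155*(8/11 + 14*√2/11) = -1240/11 - 2170*√2/11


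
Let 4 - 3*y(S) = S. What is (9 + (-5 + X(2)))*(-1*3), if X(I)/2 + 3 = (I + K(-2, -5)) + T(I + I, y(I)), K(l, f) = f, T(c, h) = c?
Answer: 0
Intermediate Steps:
y(S) = 4/3 - S/3
X(I) = -16 + 6*I (X(I) = -6 + 2*((I - 5) + (I + I)) = -6 + 2*((-5 + I) + 2*I) = -6 + 2*(-5 + 3*I) = -6 + (-10 + 6*I) = -16 + 6*I)
(9 + (-5 + X(2)))*(-1*3) = (9 + (-5 + (-16 + 6*2)))*(-1*3) = (9 + (-5 + (-16 + 12)))*(-3) = (9 + (-5 - 4))*(-3) = (9 - 9)*(-3) = 0*(-3) = 0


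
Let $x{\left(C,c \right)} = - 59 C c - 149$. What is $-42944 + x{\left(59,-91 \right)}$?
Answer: $273678$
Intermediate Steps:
$x{\left(C,c \right)} = -149 - 59 C c$ ($x{\left(C,c \right)} = - 59 C c - 149 = -149 - 59 C c$)
$-42944 + x{\left(59,-91 \right)} = -42944 - \left(149 + 3481 \left(-91\right)\right) = -42944 + \left(-149 + 316771\right) = -42944 + 316622 = 273678$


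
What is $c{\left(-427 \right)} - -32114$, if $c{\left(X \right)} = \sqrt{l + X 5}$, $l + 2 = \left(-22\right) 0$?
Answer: $32114 + i \sqrt{2137} \approx 32114.0 + 46.228 i$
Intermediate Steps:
$l = -2$ ($l = -2 - 0 = -2 + 0 = -2$)
$c{\left(X \right)} = \sqrt{-2 + 5 X}$ ($c{\left(X \right)} = \sqrt{-2 + X 5} = \sqrt{-2 + 5 X}$)
$c{\left(-427 \right)} - -32114 = \sqrt{-2 + 5 \left(-427\right)} - -32114 = \sqrt{-2 - 2135} + 32114 = \sqrt{-2137} + 32114 = i \sqrt{2137} + 32114 = 32114 + i \sqrt{2137}$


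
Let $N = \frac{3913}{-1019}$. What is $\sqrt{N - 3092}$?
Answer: $\frac{i \sqrt{3214599559}}{1019} \approx 55.64 i$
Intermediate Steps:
$N = - \frac{3913}{1019}$ ($N = 3913 \left(- \frac{1}{1019}\right) = - \frac{3913}{1019} \approx -3.84$)
$\sqrt{N - 3092} = \sqrt{- \frac{3913}{1019} - 3092} = \sqrt{- \frac{3154661}{1019}} = \frac{i \sqrt{3214599559}}{1019}$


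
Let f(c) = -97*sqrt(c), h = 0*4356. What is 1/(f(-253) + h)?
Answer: I*sqrt(253)/24541 ≈ 0.00064814*I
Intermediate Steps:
h = 0
1/(f(-253) + h) = 1/(-97*I*sqrt(253) + 0) = 1/(-97*I*sqrt(253)) = I*sqrt(253)/24541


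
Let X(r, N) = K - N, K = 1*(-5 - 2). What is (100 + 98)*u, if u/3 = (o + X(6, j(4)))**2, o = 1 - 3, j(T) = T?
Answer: 100386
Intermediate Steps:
K = -7 (K = 1*(-7) = -7)
o = -2
X(r, N) = -7 - N
u = 507 (u = 3*(-2 + (-7 - 1*4))**2 = 3*(-2 + (-7 - 4))**2 = 3*(-2 - 11)**2 = 3*(-13)**2 = 3*169 = 507)
(100 + 98)*u = (100 + 98)*507 = 198*507 = 100386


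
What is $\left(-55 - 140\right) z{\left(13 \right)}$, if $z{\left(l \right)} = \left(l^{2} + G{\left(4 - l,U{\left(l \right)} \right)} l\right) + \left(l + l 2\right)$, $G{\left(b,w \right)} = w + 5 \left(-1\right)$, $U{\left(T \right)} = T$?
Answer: $-60840$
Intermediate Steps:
$G{\left(b,w \right)} = -5 + w$ ($G{\left(b,w \right)} = w - 5 = -5 + w$)
$z{\left(l \right)} = l^{2} + 3 l + l \left(-5 + l\right)$ ($z{\left(l \right)} = \left(l^{2} + \left(-5 + l\right) l\right) + \left(l + l 2\right) = \left(l^{2} + l \left(-5 + l\right)\right) + \left(l + 2 l\right) = \left(l^{2} + l \left(-5 + l\right)\right) + 3 l = l^{2} + 3 l + l \left(-5 + l\right)$)
$\left(-55 - 140\right) z{\left(13 \right)} = \left(-55 - 140\right) 2 \cdot 13 \left(-1 + 13\right) = - 195 \cdot 2 \cdot 13 \cdot 12 = \left(-195\right) 312 = -60840$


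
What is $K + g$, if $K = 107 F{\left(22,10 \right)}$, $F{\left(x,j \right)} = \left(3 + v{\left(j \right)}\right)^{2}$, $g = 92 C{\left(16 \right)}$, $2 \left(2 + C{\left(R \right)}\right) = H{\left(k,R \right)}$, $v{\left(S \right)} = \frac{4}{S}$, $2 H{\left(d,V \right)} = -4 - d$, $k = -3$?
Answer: $\frac{25748}{25} \approx 1029.9$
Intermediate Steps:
$H{\left(d,V \right)} = -2 - \frac{d}{2}$ ($H{\left(d,V \right)} = \frac{-4 - d}{2} = -2 - \frac{d}{2}$)
$C{\left(R \right)} = - \frac{9}{4}$ ($C{\left(R \right)} = -2 + \frac{-2 - - \frac{3}{2}}{2} = -2 + \frac{-2 + \frac{3}{2}}{2} = -2 + \frac{1}{2} \left(- \frac{1}{2}\right) = -2 - \frac{1}{4} = - \frac{9}{4}$)
$g = -207$ ($g = 92 \left(- \frac{9}{4}\right) = -207$)
$F{\left(x,j \right)} = \left(3 + \frac{4}{j}\right)^{2}$
$K = \frac{30923}{25}$ ($K = 107 \frac{\left(4 + 3 \cdot 10\right)^{2}}{100} = 107 \frac{\left(4 + 30\right)^{2}}{100} = 107 \frac{34^{2}}{100} = 107 \cdot \frac{1}{100} \cdot 1156 = 107 \cdot \frac{289}{25} = \frac{30923}{25} \approx 1236.9$)
$K + g = \frac{30923}{25} - 207 = \frac{25748}{25}$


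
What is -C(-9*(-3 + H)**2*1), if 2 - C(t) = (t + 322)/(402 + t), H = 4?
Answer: -473/393 ≈ -1.2036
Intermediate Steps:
C(t) = 2 - (322 + t)/(402 + t) (C(t) = 2 - (t + 322)/(402 + t) = 2 - (322 + t)/(402 + t))
-C(-9*(-3 + H)**2*1) = -(482 - 9*(-3 + 4)**2*1)/(402 - 9*(-3 + 4)**2*1) = -(482 - 9*1**2*1)/(402 - 9*1**2*1) = -(482 - 9*1*1)/(402 - 9*1*1) = -(482 - 9*1)/(402 - 9*1) = -(482 - 9)/(402 - 9) = -473/393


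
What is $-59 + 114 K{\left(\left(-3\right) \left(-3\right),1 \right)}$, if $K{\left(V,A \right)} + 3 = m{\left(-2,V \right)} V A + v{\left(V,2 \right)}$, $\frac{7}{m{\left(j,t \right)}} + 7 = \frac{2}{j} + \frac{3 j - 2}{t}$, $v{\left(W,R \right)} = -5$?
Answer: $- \frac{71159}{40} \approx -1779.0$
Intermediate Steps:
$m{\left(j,t \right)} = \frac{7}{-7 + \frac{2}{j} + \frac{-2 + 3 j}{t}}$ ($m{\left(j,t \right)} = \frac{7}{-7 + \left(\frac{2}{j} + \frac{3 j - 2}{t}\right)} = \frac{7}{-7 + \left(\frac{2}{j} + \frac{-2 + 3 j}{t}\right)} = \frac{7}{-7 + \frac{2}{j} + \frac{-2 + 3 j}{t}}$)
$K{\left(V,A \right)} = -8 - \frac{14 A V^{2}}{16 + 16 V}$ ($K{\left(V,A \right)} = -3 + \left(7 \left(-2\right) V \frac{1}{\left(-2\right) \left(-2\right) + 2 V + 3 \left(-2\right)^{2} - - 14 V} V A - 5\right) = -3 + \left(7 \left(-2\right) V \frac{1}{4 + 2 V + 3 \cdot 4 + 14 V} V A - 5\right) = -3 + \left(7 \left(-2\right) V \frac{1}{4 + 2 V + 12 + 14 V} V A - 5\right) = -3 + \left(7 \left(-2\right) V \frac{1}{16 + 16 V} V A - 5\right) = -3 + \left(- \frac{14 V}{16 + 16 V} V A - 5\right) = -3 + \left(- \frac{14 V^{2}}{16 + 16 V} A - 5\right) = -3 - \left(5 + \frac{14 A V^{2}}{16 + 16 V}\right) = -8 - \frac{14 A V^{2}}{16 + 16 V}$)
$-59 + 114 K{\left(\left(-3\right) \left(-3\right),1 \right)} = -59 + 114 \frac{-64 - 64 \left(\left(-3\right) \left(-3\right)\right) - 7 \left(\left(-3\right) \left(-3\right)\right)^{2}}{8 \left(1 - -9\right)} = -59 + 114 \frac{-64 - 576 - 7 \cdot 9^{2}}{8 \left(1 + 9\right)} = -59 + 114 \frac{-64 - 576 - 7 \cdot 81}{8 \cdot 10} = -59 + 114 \cdot \frac{1}{8} \cdot \frac{1}{10} \left(-64 - 576 - 567\right) = -59 + 114 \cdot \frac{1}{8} \cdot \frac{1}{10} \left(-1207\right) = -59 + 114 \left(- \frac{1207}{80}\right) = -59 - \frac{68799}{40} = - \frac{71159}{40}$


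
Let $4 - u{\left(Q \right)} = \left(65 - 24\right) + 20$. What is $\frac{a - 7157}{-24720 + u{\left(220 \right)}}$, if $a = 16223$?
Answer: $- \frac{3022}{8259} \approx -0.3659$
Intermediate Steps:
$u{\left(Q \right)} = -57$ ($u{\left(Q \right)} = 4 - \left(\left(65 - 24\right) + 20\right) = 4 - \left(41 + 20\right) = 4 - 61 = -57$)
$\frac{a - 7157}{-24720 + u{\left(220 \right)}} = \frac{16223 - 7157}{-24720 - 57} = \frac{9066}{-24777} = 9066 \left(- \frac{1}{24777}\right) = - \frac{3022}{8259}$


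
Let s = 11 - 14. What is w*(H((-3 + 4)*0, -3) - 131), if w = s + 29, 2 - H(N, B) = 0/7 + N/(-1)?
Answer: -3354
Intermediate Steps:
s = -3
H(N, B) = 2 + N (H(N, B) = 2 - (0/7 + N/(-1)) = 2 - (0*(1/7) + N*(-1)) = 2 - (0 - N) = 2 - (-1)*N = 2 + N)
w = 26 (w = -3 + 29 = 26)
w*(H((-3 + 4)*0, -3) - 131) = 26*((2 + (-3 + 4)*0) - 131) = 26*((2 + 1*0) - 131) = 26*((2 + 0) - 131) = 26*(2 - 131) = 26*(-129) = -3354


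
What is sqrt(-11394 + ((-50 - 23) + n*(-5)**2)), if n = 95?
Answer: 2*I*sqrt(2273) ≈ 95.352*I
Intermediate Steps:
sqrt(-11394 + ((-50 - 23) + n*(-5)**2)) = sqrt(-11394 + ((-50 - 23) + 95*(-5)**2)) = sqrt(-11394 + (-73 + 95*25)) = sqrt(-11394 + (-73 + 2375)) = sqrt(-11394 + 2302) = sqrt(-9092) = 2*I*sqrt(2273)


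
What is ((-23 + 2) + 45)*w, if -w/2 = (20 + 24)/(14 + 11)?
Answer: -2112/25 ≈ -84.480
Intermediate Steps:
w = -88/25 (w = -2*(20 + 24)/(14 + 11) = -88/25 ≈ -3.5200)
((-23 + 2) + 45)*w = ((-23 + 2) + 45)*(-88/25) = (-21 + 45)*(-88/25) = 24*(-88/25) = -2112/25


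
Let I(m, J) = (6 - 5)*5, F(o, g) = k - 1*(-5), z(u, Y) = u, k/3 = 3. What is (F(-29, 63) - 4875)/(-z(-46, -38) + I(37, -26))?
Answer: -4861/51 ≈ -95.314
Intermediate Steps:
k = 9 (k = 3*3 = 9)
F(o, g) = 14 (F(o, g) = 9 - 1*(-5) = 9 + 5 = 14)
I(m, J) = 5 (I(m, J) = 1*5 = 5)
(F(-29, 63) - 4875)/(-z(-46, -38) + I(37, -26)) = (14 - 4875)/(-1*(-46) + 5) = -4861/(46 + 5) = -4861/51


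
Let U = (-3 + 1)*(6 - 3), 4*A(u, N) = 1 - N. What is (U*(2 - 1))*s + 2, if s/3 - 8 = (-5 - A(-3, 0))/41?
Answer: -11455/82 ≈ -139.70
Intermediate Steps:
A(u, N) = ¼ - N/4 (A(u, N) = (1 - N)/4 = ¼ - N/4)
U = -6 (U = -2*3 = -6)
s = 3873/164 (s = 24 + 3*((-5 - (¼ - ¼*0))/41) = 24 + 3*((-5 - (¼ + 0))*(1/41)) = 24 + 3*((-5 - 1*¼)*(1/41)) = 24 + 3*((-5 - ¼)*(1/41)) = 24 + 3*(-21/4*1/41) = 24 + 3*(-21/164) = 24 - 63/164 = 3873/164 ≈ 23.616)
(U*(2 - 1))*s + 2 = -6*(2 - 1)*(3873/164) + 2 = -6*1*(3873/164) + 2 = -6*3873/164 + 2 = -11619/82 + 2 = -11455/82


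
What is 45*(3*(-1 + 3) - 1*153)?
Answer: -6615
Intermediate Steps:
45*(3*(-1 + 3) - 1*153) = 45*(3*2 - 153) = 45*(6 - 153) = 45*(-147) = -6615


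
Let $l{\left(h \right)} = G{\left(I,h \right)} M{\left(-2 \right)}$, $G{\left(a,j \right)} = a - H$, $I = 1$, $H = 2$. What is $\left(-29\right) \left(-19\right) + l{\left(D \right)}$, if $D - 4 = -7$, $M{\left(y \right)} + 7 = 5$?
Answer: $553$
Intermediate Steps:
$M{\left(y \right)} = -2$ ($M{\left(y \right)} = -7 + 5 = -2$)
$D = -3$ ($D = 4 - 7 = -3$)
$G{\left(a,j \right)} = -2 + a$ ($G{\left(a,j \right)} = a - 2 = -2 + a$)
$l{\left(h \right)} = 2$ ($l{\left(h \right)} = \left(-2 + 1\right) \left(-2\right) = \left(-1\right) \left(-2\right) = 2$)
$\left(-29\right) \left(-19\right) + l{\left(D \right)} = \left(-29\right) \left(-19\right) + 2 = 551 + 2 = 553$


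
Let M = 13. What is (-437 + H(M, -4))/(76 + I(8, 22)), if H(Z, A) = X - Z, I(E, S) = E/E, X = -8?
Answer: -458/77 ≈ -5.9481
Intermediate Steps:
I(E, S) = 1
H(Z, A) = -8 - Z
(-437 + H(M, -4))/(76 + I(8, 22)) = (-437 + (-8 - 1*13))/(76 + 1) = (-437 + (-8 - 13))/77 = (-437 - 21)*(1/77) = -458*1/77 = -458/77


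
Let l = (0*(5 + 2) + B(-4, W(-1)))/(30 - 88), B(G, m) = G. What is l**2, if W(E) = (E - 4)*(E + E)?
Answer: 4/841 ≈ 0.0047562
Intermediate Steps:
W(E) = 2*E*(-4 + E) (W(E) = (-4 + E)*(2*E) = 2*E*(-4 + E))
l = 2/29 (l = (0*(5 + 2) - 4)/(30 - 88) = (0*7 - 4)/(-58) = (0 - 4)*(-1/58) = -4*(-1/58) = 2/29 ≈ 0.068966)
l**2 = (2/29)**2 = 4/841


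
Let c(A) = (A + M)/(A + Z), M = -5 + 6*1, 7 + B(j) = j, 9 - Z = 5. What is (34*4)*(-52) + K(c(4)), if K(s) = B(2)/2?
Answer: -14149/2 ≈ -7074.5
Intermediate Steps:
Z = 4 (Z = 9 - 1*5 = 9 - 5 = 4)
B(j) = -7 + j
M = 1 (M = -5 + 6 = 1)
c(A) = (1 + A)/(4 + A) (c(A) = (A + 1)/(A + 4) = (1 + A)/(4 + A))
K(s) = -5/2 (K(s) = (-7 + 2)/2 = -5*½ = -5/2)
(34*4)*(-52) + K(c(4)) = (34*4)*(-52) - 5/2 = 136*(-52) - 5/2 = -7072 - 5/2 = -14149/2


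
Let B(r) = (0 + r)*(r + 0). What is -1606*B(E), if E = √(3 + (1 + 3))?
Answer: -11242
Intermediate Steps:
E = √7 (E = √(3 + 4) = √7 ≈ 2.6458)
B(r) = r² (B(r) = r*r = r²)
-1606*B(E) = -1606*(√7)² = -1606*7 = -11242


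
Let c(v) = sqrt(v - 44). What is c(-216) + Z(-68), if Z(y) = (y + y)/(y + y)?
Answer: 1 + 2*I*sqrt(65) ≈ 1.0 + 16.125*I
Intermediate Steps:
c(v) = sqrt(-44 + v)
Z(y) = 1 (Z(y) = (2*y)/((2*y)) = (2*y)*(1/(2*y)) = 1)
c(-216) + Z(-68) = sqrt(-44 - 216) + 1 = sqrt(-260) + 1 = 2*I*sqrt(65) + 1 = 1 + 2*I*sqrt(65)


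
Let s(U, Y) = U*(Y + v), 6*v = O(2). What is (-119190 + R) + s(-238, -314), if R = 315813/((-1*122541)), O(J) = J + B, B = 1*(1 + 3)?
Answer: -1825802783/40847 ≈ -44699.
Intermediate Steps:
B = 4 (B = 1*4 = 4)
O(J) = 4 + J (O(J) = J + 4 = 4 + J)
v = 1 (v = (4 + 2)/6 = (⅙)*6 = 1)
s(U, Y) = U*(1 + Y) (s(U, Y) = U*(Y + 1) = U*(1 + Y))
R = -105271/40847 (R = 315813/(-122541) = 315813*(-1/122541) = -105271/40847 ≈ -2.5772)
(-119190 + R) + s(-238, -314) = (-119190 - 105271/40847) - 238*(1 - 314) = -4868659201/40847 - 238*(-313) = -4868659201/40847 + 74494 = -1825802783/40847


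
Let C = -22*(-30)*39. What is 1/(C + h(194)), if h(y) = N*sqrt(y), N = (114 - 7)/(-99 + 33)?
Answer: 56061720/1443027562247 + 3531*sqrt(194)/1443027562247 ≈ 3.8884e-5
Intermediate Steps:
C = 25740 (C = 660*39 = 25740)
N = -107/66 (N = 107/(-66) = 107*(-1/66) = -107/66 ≈ -1.6212)
h(y) = -107*sqrt(y)/66
1/(C + h(194)) = 1/(25740 - 107*sqrt(194)/66)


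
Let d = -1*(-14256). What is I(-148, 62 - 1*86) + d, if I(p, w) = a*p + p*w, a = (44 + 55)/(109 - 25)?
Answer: 123435/7 ≈ 17634.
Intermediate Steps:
a = 33/28 (a = 99/84 = 99*(1/84) = 33/28 ≈ 1.1786)
I(p, w) = 33*p/28 + p*w
d = 14256
I(-148, 62 - 1*86) + d = (1/28)*(-148)*(33 + 28*(62 - 1*86)) + 14256 = (1/28)*(-148)*(33 + 28*(62 - 86)) + 14256 = (1/28)*(-148)*(33 + 28*(-24)) + 14256 = (1/28)*(-148)*(33 - 672) + 14256 = (1/28)*(-148)*(-639) + 14256 = 23643/7 + 14256 = 123435/7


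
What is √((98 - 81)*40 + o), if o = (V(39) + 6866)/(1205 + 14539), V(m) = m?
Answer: 5*√105414198/1968 ≈ 26.085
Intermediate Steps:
o = 6905/15744 (o = (39 + 6866)/(1205 + 14539) = 6905/15744 ≈ 0.43858)
√((98 - 81)*40 + o) = √((98 - 81)*40 + 6905/15744) = √(17*40 + 6905/15744) = √(680 + 6905/15744) = √(10712825/15744) = 5*√105414198/1968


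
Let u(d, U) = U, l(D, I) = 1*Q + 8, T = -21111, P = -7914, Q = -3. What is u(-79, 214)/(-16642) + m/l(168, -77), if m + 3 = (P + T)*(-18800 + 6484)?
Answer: 2974523654402/41605 ≈ 7.1494e+7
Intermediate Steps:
l(D, I) = 5 (l(D, I) = 1*(-3) + 8 = -3 + 8 = 5)
m = 357471897 (m = -3 + (-7914 - 21111)*(-18800 + 6484) = -3 - 29025*(-12316) = -3 + 357471900 = 357471897)
u(-79, 214)/(-16642) + m/l(168, -77) = 214/(-16642) + 357471897/5 = 214*(-1/16642) + 357471897*(1/5) = -107/8321 + 357471897/5 = 2974523654402/41605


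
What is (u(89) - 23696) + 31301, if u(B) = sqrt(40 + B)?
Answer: 7605 + sqrt(129) ≈ 7616.4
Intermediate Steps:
(u(89) - 23696) + 31301 = (sqrt(40 + 89) - 23696) + 31301 = (sqrt(129) - 23696) + 31301 = (-23696 + sqrt(129)) + 31301 = 7605 + sqrt(129)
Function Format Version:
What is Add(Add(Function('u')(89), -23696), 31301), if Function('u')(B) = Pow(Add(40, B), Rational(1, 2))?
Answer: Add(7605, Pow(129, Rational(1, 2))) ≈ 7616.4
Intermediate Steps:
Add(Add(Function('u')(89), -23696), 31301) = Add(Add(Pow(Add(40, 89), Rational(1, 2)), -23696), 31301) = Add(Add(Pow(129, Rational(1, 2)), -23696), 31301) = Add(Add(-23696, Pow(129, Rational(1, 2))), 31301) = Add(7605, Pow(129, Rational(1, 2)))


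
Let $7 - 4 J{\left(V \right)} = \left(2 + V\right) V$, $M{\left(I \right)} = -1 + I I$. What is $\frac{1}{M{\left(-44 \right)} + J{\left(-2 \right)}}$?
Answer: $\frac{4}{7747} \approx 0.00051633$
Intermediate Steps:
$M{\left(I \right)} = -1 + I^{2}$
$J{\left(V \right)} = \frac{7}{4} - \frac{V \left(2 + V\right)}{4}$ ($J{\left(V \right)} = \frac{7}{4} - \frac{\left(2 + V\right) V}{4} = \frac{7}{4} - \frac{V \left(2 + V\right)}{4}$)
$\frac{1}{M{\left(-44 \right)} + J{\left(-2 \right)}} = \frac{1}{\left(-1 + \left(-44\right)^{2}\right) - \left(- \frac{11}{4} + 1\right)} = \frac{1}{\left(-1 + 1936\right) + \left(\frac{7}{4} + 1 - 1\right)} = \frac{1}{1935 + \left(\frac{7}{4} + 1 - 1\right)} = \frac{1}{1935 + \frac{7}{4}} = \frac{1}{\frac{7747}{4}} = \frac{4}{7747}$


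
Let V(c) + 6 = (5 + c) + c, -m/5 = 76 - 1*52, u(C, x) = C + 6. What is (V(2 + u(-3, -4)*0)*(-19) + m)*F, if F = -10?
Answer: 1770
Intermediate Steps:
u(C, x) = 6 + C
m = -120 (m = -5*(76 - 1*52) = -5*(76 - 52) = -5*24 = -120)
V(c) = -1 + 2*c (V(c) = -6 + ((5 + c) + c) = -6 + (5 + 2*c) = -1 + 2*c)
(V(2 + u(-3, -4)*0)*(-19) + m)*F = ((-1 + 2*(2 + (6 - 3)*0))*(-19) - 120)*(-10) = ((-1 + 2*(2 + 3*0))*(-19) - 120)*(-10) = ((-1 + 2*(2 + 0))*(-19) - 120)*(-10) = ((-1 + 2*2)*(-19) - 120)*(-10) = ((-1 + 4)*(-19) - 120)*(-10) = (3*(-19) - 120)*(-10) = (-57 - 120)*(-10) = -177*(-10) = 1770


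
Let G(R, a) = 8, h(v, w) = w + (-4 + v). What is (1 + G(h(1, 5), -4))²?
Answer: 81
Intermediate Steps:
h(v, w) = -4 + v + w
(1 + G(h(1, 5), -4))² = (1 + 8)² = 9² = 81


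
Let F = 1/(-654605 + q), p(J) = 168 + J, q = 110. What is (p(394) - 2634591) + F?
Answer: -1723958810356/654495 ≈ -2.6340e+6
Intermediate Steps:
F = -1/654495 (F = 1/(-654605 + 110) = 1/(-654495) = -1/654495 ≈ -1.5279e-6)
(p(394) - 2634591) + F = ((168 + 394) - 2634591) - 1/654495 = (562 - 2634591) - 1/654495 = -2634029 - 1/654495 = -1723958810356/654495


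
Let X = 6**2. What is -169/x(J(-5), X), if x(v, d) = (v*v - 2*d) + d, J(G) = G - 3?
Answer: -169/28 ≈ -6.0357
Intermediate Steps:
J(G) = -3 + G
X = 36
x(v, d) = v**2 - d (x(v, d) = (v**2 - 2*d) + d = v**2 - d)
-169/x(J(-5), X) = -169/((-3 - 5)**2 - 1*36) = -169/((-8)**2 - 36) = -169/(64 - 36) = -169/28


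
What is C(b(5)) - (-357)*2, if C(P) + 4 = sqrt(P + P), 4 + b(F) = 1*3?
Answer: 710 + I*sqrt(2) ≈ 710.0 + 1.4142*I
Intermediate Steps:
b(F) = -1 (b(F) = -4 + 1*3 = -4 + 3 = -1)
C(P) = -4 + sqrt(2)*sqrt(P) (C(P) = -4 + sqrt(P + P) = -4 + sqrt(2*P) = -4 + sqrt(2)*sqrt(P))
C(b(5)) - (-357)*2 = (-4 + sqrt(2)*sqrt(-1)) - (-357)*2 = (-4 + sqrt(2)*I) - 119*(-6) = (-4 + I*sqrt(2)) + 714 = 710 + I*sqrt(2)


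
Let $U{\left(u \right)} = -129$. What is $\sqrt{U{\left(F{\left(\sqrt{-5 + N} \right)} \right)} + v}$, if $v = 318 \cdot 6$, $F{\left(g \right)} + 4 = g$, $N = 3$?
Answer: $\sqrt{1779} \approx 42.178$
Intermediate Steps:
$F{\left(g \right)} = -4 + g$
$v = 1908$
$\sqrt{U{\left(F{\left(\sqrt{-5 + N} \right)} \right)} + v} = \sqrt{-129 + 1908} = \sqrt{1779}$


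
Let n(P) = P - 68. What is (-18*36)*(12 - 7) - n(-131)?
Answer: -3041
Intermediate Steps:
n(P) = -68 + P
(-18*36)*(12 - 7) - n(-131) = (-18*36)*(12 - 7) - (-68 - 131) = -648*5 - 1*(-199) = -3240 + 199 = -3041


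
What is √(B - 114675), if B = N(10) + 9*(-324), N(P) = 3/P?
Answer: I*√11759070/10 ≈ 342.92*I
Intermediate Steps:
B = -29157/10 (B = 3/10 + 9*(-324) = 3*(⅒) - 2916 = 3/10 - 2916 = -29157/10 ≈ -2915.7)
√(B - 114675) = √(-29157/10 - 114675) = √(-1175907/10) = I*√11759070/10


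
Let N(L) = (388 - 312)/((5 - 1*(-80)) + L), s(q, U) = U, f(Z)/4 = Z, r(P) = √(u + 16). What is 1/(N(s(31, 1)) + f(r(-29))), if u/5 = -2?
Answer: -817/88030 + 1849*√6/44015 ≈ 0.093618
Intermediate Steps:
u = -10 (u = 5*(-2) = -10)
r(P) = √6 (r(P) = √(-10 + 16) = √6)
f(Z) = 4*Z
N(L) = 76/(85 + L) (N(L) = 76/((5 + 80) + L) = 76/(85 + L))
1/(N(s(31, 1)) + f(r(-29))) = 1/(76/(85 + 1) + 4*√6) = 1/(76/86 + 4*√6) = 1/(76*(1/86) + 4*√6) = 1/(38/43 + 4*√6)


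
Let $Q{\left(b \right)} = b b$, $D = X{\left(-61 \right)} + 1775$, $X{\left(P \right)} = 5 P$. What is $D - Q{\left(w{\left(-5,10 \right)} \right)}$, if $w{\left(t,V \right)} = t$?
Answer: $1445$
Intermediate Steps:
$D = 1470$ ($D = 5 \left(-61\right) + 1775 = -305 + 1775 = 1470$)
$Q{\left(b \right)} = b^{2}$
$D - Q{\left(w{\left(-5,10 \right)} \right)} = 1470 - \left(-5\right)^{2} = 1470 - 25 = 1445$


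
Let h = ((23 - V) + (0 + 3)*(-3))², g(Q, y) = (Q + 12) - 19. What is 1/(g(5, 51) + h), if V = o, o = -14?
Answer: 1/782 ≈ 0.0012788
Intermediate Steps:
V = -14
g(Q, y) = -7 + Q (g(Q, y) = (12 + Q) - 19 = -7 + Q)
h = 784 (h = ((23 - 1*(-14)) + (0 + 3)*(-3))² = ((23 + 14) + 3*(-3))² = (37 - 9)² = 28² = 784)
1/(g(5, 51) + h) = 1/((-7 + 5) + 784) = 1/(-2 + 784) = 1/782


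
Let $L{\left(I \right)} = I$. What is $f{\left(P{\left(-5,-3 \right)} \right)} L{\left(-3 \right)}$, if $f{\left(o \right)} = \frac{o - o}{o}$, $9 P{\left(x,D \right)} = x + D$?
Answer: $0$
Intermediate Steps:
$P{\left(x,D \right)} = \frac{D}{9} + \frac{x}{9}$ ($P{\left(x,D \right)} = \frac{x + D}{9} = \frac{D + x}{9} = \frac{D}{9} + \frac{x}{9}$)
$f{\left(o \right)} = 0$ ($f{\left(o \right)} = \frac{0}{o} = 0$)
$f{\left(P{\left(-5,-3 \right)} \right)} L{\left(-3 \right)} = 0 \left(-3\right) = 0$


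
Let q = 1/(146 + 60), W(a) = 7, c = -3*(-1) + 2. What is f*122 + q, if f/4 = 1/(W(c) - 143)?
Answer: -12549/3502 ≈ -3.5834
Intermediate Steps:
c = 5 (c = 3 + 2 = 5)
q = 1/206 ≈ 0.0048544
f = -1/34 (f = 4/(7 - 143) = 4/(-136) = 4*(-1/136) = -1/34 ≈ -0.029412)
f*122 + q = -1/34*122 + 1/206 = -61/17 + 1/206 = -12549/3502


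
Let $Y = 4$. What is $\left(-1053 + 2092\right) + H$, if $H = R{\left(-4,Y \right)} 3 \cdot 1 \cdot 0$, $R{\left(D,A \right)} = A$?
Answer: $1039$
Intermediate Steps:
$H = 0$ ($H = 4 \cdot 3 \cdot 1 \cdot 0 = 4 \cdot 3 \cdot 0 = 4 \cdot 0 = 0$)
$\left(-1053 + 2092\right) + H = \left(-1053 + 2092\right) + 0 = 1039 + 0 = 1039$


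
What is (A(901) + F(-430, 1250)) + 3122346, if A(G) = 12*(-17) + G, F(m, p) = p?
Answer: 3124293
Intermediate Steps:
A(G) = -204 + G
(A(901) + F(-430, 1250)) + 3122346 = ((-204 + 901) + 1250) + 3122346 = (697 + 1250) + 3122346 = 1947 + 3122346 = 3124293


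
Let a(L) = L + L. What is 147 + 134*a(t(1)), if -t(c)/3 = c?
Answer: -657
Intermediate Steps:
t(c) = -3*c
a(L) = 2*L
147 + 134*a(t(1)) = 147 + 134*(2*(-3*1)) = 147 + 134*(2*(-3)) = 147 + 134*(-6) = 147 - 804 = -657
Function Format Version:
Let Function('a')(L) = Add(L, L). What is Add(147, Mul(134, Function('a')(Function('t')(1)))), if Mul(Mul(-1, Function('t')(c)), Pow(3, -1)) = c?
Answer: -657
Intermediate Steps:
Function('t')(c) = Mul(-3, c)
Function('a')(L) = Mul(2, L)
Add(147, Mul(134, Function('a')(Function('t')(1)))) = Add(147, Mul(134, Mul(2, Mul(-3, 1)))) = Add(147, Mul(134, Mul(2, -3))) = Add(147, Mul(134, -6)) = Add(147, -804) = -657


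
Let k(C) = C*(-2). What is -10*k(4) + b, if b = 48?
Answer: 128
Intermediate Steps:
k(C) = -2*C
-10*k(4) + b = -(-20)*4 + 48 = -10*(-8) + 48 = 80 + 48 = 128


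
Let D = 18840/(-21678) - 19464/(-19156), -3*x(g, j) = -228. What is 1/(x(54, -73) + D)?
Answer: 17302657/1317545330 ≈ 0.013132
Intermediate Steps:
x(g, j) = 76 (x(g, j) = -1/3*(-228) = 76)
D = 2543398/17302657 (D = 18840*(-1/21678) - 19464*(-1/19156) = -3140/3613 + 4866/4789 = 2543398/17302657 ≈ 0.14699)
1/(x(54, -73) + D) = 1/(76 + 2543398/17302657) = 1/(1317545330/17302657) = 17302657/1317545330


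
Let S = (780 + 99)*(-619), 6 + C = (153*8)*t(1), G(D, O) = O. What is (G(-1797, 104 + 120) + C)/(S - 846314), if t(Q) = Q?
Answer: -1442/1390415 ≈ -0.0010371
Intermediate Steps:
C = 1218 (C = -6 + (153*8)*1 = -6 + 1224*1 = -6 + 1224 = 1218)
S = -544101 (S = 879*(-619) = -544101)
(G(-1797, 104 + 120) + C)/(S - 846314) = ((104 + 120) + 1218)/(-544101 - 846314) = (224 + 1218)/(-1390415) = 1442*(-1/1390415) = -1442/1390415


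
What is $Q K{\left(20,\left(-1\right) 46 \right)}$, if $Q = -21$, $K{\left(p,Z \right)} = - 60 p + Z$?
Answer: $26166$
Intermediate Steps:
$K{\left(p,Z \right)} = Z - 60 p$
$Q K{\left(20,\left(-1\right) 46 \right)} = - 21 \left(\left(-1\right) 46 - 1200\right) = - 21 \left(-46 - 1200\right) = \left(-21\right) \left(-1246\right) = 26166$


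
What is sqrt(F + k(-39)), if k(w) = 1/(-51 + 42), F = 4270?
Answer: sqrt(38429)/3 ≈ 65.344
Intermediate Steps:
k(w) = -1/9 (k(w) = 1/(-9) = -1/9)
sqrt(F + k(-39)) = sqrt(4270 - 1/9) = sqrt(38429/9) = sqrt(38429)/3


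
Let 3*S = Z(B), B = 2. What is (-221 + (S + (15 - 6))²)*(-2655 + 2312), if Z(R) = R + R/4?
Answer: 1534925/36 ≈ 42637.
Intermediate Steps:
Z(R) = 5*R/4 (Z(R) = R + R*(¼) = R + R/4 = 5*R/4)
S = ⅚ (S = ((5/4)*2)/3 = (⅓)*(5/2) = ⅚ ≈ 0.83333)
(-221 + (S + (15 - 6))²)*(-2655 + 2312) = (-221 + (⅚ + (15 - 6))²)*(-2655 + 2312) = (-221 + (⅚ + 9)²)*(-343) = (-221 + (59/6)²)*(-343) = (-221 + 3481/36)*(-343) = -4475/36*(-343) = 1534925/36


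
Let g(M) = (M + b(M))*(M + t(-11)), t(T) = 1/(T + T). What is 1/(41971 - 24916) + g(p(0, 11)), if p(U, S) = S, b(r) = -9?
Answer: 4110266/187605 ≈ 21.909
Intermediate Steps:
t(T) = 1/(2*T)
g(M) = (-9 + M)*(-1/22 + M) (g(M) = (M - 9)*(M + (1/2)/(-11)) = (-9 + M)*(M + (1/2)*(-1/11)) = (-9 + M)*(M - 1/22) = (-9 + M)*(-1/22 + M))
1/(41971 - 24916) + g(p(0, 11)) = 1/(41971 - 24916) + (9/22 + 11**2 - 199/22*11) = 1/17055 + (9/22 + 121 - 199/2) = 1/17055 + 241/11 = 4110266/187605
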